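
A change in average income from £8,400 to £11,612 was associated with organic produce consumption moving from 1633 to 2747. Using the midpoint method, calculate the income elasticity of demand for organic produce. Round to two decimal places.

1.58

%ΔQ = (2747 − 1633)/[(1633+2747)/2] = 1114/2190 ≈ 0.5087.
%ΔI = (11,612 − 8,400)/[(8,400+11,612)/2] = 3212/10006 ≈ 0.3210.
E_I = %ΔQ/%ΔI ≈ 1.58.
E_I > 1: normal good (luxury).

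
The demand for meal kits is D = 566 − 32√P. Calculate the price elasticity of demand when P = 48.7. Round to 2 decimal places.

At P = 48.7, D = 342.6868.
dD/dP = −32/(2√P) = −32/(2·6.9785).
Point elasticity E = (dD/dP)·(P/D) = -2.2927 × 48.7/342.6868 ≈ -0.33.
|E| < 1, so demand is inelastic at this price.

-0.33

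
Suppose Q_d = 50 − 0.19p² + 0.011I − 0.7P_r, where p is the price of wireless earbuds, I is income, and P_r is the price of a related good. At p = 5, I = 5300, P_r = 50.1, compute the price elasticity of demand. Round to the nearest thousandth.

-0.139

Substituting, Q_d = 50 − 0.19(5)² + 0.011(5300) − 0.7(50.1) = 50 − 4.75 + 58.3 − 35.07 = 68.48.
∂Q_d/∂p = −2·0.19·p = -1.9, so E_p = -1.9·(5/68.48) ≈ -0.139.
|E_p| < 1: demand is inelastic.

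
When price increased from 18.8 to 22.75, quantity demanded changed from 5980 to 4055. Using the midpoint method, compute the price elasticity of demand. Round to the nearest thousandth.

%Δq = (4055 − 5980)/[(5980 + 4055)/2] = -1925/5017.5 ≈ -0.3837.
%Δp = (22.75 − 18.8)/[(18.8 + 22.75)/2] = 3.95/20.775 ≈ 0.1901.
Arc elasticity E = %Δq/%Δp ≈ -0.3837/0.1901 ≈ -2.018.
|E| > 1: demand is elastic over this range.

-2.018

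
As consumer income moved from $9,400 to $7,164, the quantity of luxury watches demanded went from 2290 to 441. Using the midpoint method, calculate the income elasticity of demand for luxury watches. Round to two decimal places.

%ΔQ = (441 − 2290)/[(2290+441)/2] = -1849/1365.5 ≈ -1.3541.
%ΔY = (7,164 − 9,400)/[(9,400+7,164)/2] = -2236/8282 ≈ -0.2700.
E_I = %ΔQ/%ΔY ≈ 5.02.
E_I > 1: normal good (luxury).

5.02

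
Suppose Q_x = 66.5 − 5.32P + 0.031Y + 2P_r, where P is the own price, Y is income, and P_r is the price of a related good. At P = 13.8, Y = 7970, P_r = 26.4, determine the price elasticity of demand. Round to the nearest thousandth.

First evaluate Q_x: 66.5 − 5.32(13.8) + 0.031(7970) + 2(26.4) = 66.5 − 73.416 + 247.07 + 52.8 = 292.954.
∂Q_x/∂P = −5.32, so E_p = (−5.32)·(13.8/292.954) ≈ -0.251.
|E_p| < 1: demand is inelastic.

-0.251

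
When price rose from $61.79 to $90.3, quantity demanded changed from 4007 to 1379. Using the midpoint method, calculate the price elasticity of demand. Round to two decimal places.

-2.60

%ΔQ = (1379 − 4007)/[(4007 + 1379)/2] = -2628/2693 ≈ -0.9759.
%ΔP = (90.3 − 61.79)/[(61.79 + 90.3)/2] = 28.51/76.045 ≈ 0.3749.
Arc elasticity E = %ΔQ/%ΔP ≈ -0.9759/0.3749 ≈ -2.60.
|E| > 1: demand is elastic over this range.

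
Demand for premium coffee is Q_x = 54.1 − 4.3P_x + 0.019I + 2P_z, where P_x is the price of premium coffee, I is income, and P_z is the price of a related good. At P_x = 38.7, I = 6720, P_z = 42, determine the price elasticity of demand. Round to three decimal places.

At the given point, Q_x = 54.1 − 4.3(38.7) + 0.019(6720) + 2(42) = 54.1 − 166.41 + 127.68 + 84 = 99.37.
∂Q_x/∂P_x = −4.3, so E_p = (−4.3)·(38.7/99.37) ≈ -1.675.
|E_p| > 1: demand is elastic.

-1.675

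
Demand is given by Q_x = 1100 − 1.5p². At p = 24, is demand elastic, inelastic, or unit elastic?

At p = 24, Q_x = 236.
dQ_x/dp = −2·1.5·p = −72.
Point elasticity E = (dQ_x/dp)·(p/Q_x) = -72 × 24/236 ≈ -7.322.
|E| ≈ 7.322 > 1, so demand is elastic.

elastic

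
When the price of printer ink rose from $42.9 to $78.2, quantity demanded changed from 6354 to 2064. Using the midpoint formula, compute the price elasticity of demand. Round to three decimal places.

-1.748

%Δq = (2064 − 6354)/[(6354 + 2064)/2] = -4290/4209 ≈ -1.0192.
%ΔP = (78.2 − 42.9)/[(42.9 + 78.2)/2] = 35.3/60.55 ≈ 0.5830.
Arc elasticity E = %Δq/%ΔP ≈ -1.0192/0.5830 ≈ -1.748.
|E| > 1: demand is elastic over this range.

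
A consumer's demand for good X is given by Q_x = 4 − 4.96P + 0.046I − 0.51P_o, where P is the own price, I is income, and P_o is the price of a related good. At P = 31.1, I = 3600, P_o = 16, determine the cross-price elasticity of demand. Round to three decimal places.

Evaluating quantity at (P, I, P_o) gives Q_x = 4 − 4.96(31.1) + 0.046(3600) − 0.51(16) = 4 − 154.256 + 165.6 − 8.16 = 7.184.
∂Q_x/∂P_o = −0.51, so E_xy = -0.51·(16/7.184) ≈ -1.136.
E_xy < 0: the goods are complements.

-1.136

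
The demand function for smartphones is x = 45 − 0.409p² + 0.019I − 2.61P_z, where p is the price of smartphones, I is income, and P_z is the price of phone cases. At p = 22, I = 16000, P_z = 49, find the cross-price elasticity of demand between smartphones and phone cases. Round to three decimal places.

At the given point, x = 45 − 0.409(22)² + 0.019(16000) − 2.61(49) = 45 − 197.956 + 304 − 127.89 = 23.154.
∂x/∂P_z = −2.61, so E_xy = -2.61·(49/23.154) ≈ -5.523.
E_xy < 0: the goods are complements.

-5.523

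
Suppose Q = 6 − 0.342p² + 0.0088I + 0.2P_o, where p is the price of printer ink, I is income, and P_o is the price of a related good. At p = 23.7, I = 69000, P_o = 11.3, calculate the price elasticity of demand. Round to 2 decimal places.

Evaluating quantity at (p, I, P_o) gives Q = 6 − 0.342(23.7)² + 0.0088(69000) + 0.2(11.3) = 6 − 192.098 + 607.2 + 2.26 = 423.362.
∂Q/∂p = −2·0.342·p = -16.2108, so E_p = -16.2108·(23.7/423.362) ≈ -0.91.
|E_p| < 1: demand is inelastic.

-0.91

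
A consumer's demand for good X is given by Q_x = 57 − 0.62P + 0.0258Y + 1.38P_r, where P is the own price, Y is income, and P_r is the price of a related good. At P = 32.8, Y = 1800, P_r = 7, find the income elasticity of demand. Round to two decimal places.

0.50

Evaluating quantity at (P, Y, P_r) gives Q_x = 57 − 0.62(32.8) + 0.0258(1800) + 1.38(7) = 57 − 20.336 + 46.44 + 9.66 = 92.764.
∂Q_x/∂Y = +0.0258, so E_I = 0.0258·(1800/92.764) ≈ 0.50.
E_I ∈ (0,1): normal good (necessity).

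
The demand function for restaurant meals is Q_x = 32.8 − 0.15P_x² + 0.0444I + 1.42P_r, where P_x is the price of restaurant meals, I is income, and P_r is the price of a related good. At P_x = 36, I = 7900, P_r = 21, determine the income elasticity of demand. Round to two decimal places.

1.60

First evaluate Q_x: 32.8 − 0.15(36)² + 0.0444(7900) + 1.42(21) = 32.8 − 194.4 + 350.76 + 29.82 = 218.98.
∂Q_x/∂I = +0.0444, so E_I = 0.0444·(7900/218.98) ≈ 1.60.
E_I > 1: normal good (luxury).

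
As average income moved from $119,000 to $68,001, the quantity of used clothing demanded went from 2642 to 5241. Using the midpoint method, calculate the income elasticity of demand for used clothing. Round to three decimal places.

%ΔQ = (5241 − 2642)/[(2642+5241)/2] = 2599/3941.5 ≈ 0.6594.
%ΔI = (68,001 − 119,000)/[(119,000+68,001)/2] = -50999/93500.5 ≈ -0.5454.
E_I = %ΔQ/%ΔI ≈ -1.209.
E_I < 0: inferior good.

-1.209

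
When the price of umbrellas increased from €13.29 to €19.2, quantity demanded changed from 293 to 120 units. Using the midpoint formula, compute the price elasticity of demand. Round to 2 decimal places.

%ΔQ = (120 − 293)/[(293 + 120)/2] = -173/206.5 ≈ -0.8378.
%Δp = (19.2 − 13.29)/[(13.29 + 19.2)/2] = 5.91/16.245 ≈ 0.3638.
Arc elasticity E = %ΔQ/%Δp ≈ -0.8378/0.3638 ≈ -2.30.
|E| > 1: demand is elastic over this range.

-2.30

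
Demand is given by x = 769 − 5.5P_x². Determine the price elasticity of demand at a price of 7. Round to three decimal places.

-1.079

At P_x = 7, x = 499.5.
dx/dP_x = −2·5.5·P_x = −77.
Point elasticity E = (dx/dP_x)·(P_x/x) = -77 × 7/499.5 ≈ -1.079.
|E| > 1, so demand is elastic at this price.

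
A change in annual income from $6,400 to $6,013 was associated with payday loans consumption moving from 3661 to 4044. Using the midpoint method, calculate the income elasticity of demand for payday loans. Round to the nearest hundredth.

-1.59

%ΔQ = (4044 − 3661)/[(3661+4044)/2] = 383/3852.5 ≈ 0.0994.
%ΔY = (6,013 − 6,400)/[(6,400+6,013)/2] = -387/6206.5 ≈ -0.0624.
E_I = %ΔQ/%ΔY ≈ -1.59.
E_I < 0: inferior good.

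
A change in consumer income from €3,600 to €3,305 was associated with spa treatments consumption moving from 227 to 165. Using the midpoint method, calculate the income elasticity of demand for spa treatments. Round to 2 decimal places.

3.70

%ΔQ = (165 − 227)/[(227+165)/2] = -62/196 ≈ -0.3163.
%ΔY = (3,305 − 3,600)/[(3,600+3,305)/2] = -295/3452.5 ≈ -0.0854.
E_I = %ΔQ/%ΔY ≈ 3.70.
E_I > 1: normal good (luxury).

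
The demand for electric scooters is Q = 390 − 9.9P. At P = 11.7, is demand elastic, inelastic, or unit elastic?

inelastic

At P = 11.7, Q = 274.17.
dQ/dP = −9.9.
Point elasticity E = (dQ/dP)·(P/Q) = -9.9 × 11.7/274.17 ≈ -0.422.
|E| ≈ 0.422 < 1, so demand is inelastic.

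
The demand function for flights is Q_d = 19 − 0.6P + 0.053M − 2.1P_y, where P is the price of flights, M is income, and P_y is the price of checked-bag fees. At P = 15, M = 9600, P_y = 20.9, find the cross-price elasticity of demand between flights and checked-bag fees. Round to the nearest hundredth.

Evaluating quantity at (P, M, P_y) gives Q_d = 19 − 0.6(15) + 0.053(9600) − 2.1(20.9) = 19 − 9 + 508.8 − 43.89 = 474.91.
∂Q_d/∂P_y = −2.1, so E_xy = -2.1·(20.9/474.91) ≈ -0.09.
E_xy < 0: the goods are complements.

-0.09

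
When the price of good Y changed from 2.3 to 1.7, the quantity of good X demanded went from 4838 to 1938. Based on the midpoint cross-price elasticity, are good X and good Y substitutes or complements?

substitutes

%ΔQ_x = (1938 − 4838)/[(4838+1938)/2] = -2900/3388 ≈ -0.8560.
%ΔP_y = (1.7 − 2.3)/[(2.3+1.7)/2] ≈ -0.3000.
E_xy = -0.8560/-0.3000 ≈ 2.853.
E_xy > 0, so the goods are substitutes.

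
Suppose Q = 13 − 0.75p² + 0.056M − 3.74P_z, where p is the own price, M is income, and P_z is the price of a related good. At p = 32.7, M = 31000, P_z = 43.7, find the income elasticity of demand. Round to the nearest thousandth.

Q = 13 − 0.75(32.7)² + 0.056(31000) − 3.74(43.7) = 13 − 801.9675 + 1736 − 163.438 = 783.5945.
∂Q/∂M = +0.056, so E_I = 0.056·(31000/783.5945) ≈ 2.215.
E_I > 1: normal good (luxury).

2.215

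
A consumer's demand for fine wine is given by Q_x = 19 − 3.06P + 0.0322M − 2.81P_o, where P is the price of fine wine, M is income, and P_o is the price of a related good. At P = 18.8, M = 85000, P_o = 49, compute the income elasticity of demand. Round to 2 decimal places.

First evaluate Q_x: 19 − 3.06(18.8) + 0.0322(85000) − 2.81(49) = 19 − 57.528 + 2737 − 137.69 = 2560.782.
∂Q_x/∂M = +0.0322, so E_I = 0.0322·(85000/2560.782) ≈ 1.07.
E_I > 1: normal good (luxury).

1.07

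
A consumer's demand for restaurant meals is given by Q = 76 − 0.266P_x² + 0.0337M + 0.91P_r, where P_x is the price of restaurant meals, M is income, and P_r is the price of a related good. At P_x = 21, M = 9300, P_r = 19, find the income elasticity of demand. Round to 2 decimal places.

1.08

Substituting, Q = 76 − 0.266(21)² + 0.0337(9300) + 0.91(19) = 76 − 117.306 + 313.41 + 17.29 = 289.394.
∂Q/∂M = +0.0337, so E_I = 0.0337·(9300/289.394) ≈ 1.08.
E_I > 1: normal good (luxury).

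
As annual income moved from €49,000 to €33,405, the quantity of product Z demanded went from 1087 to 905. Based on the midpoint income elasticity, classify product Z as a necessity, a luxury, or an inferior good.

necessity

%ΔQ = (905 − 1087)/[(1087+905)/2] = -182/996 ≈ -0.1827.
%ΔI = (33,405 − 49,000)/[(49,000+33,405)/2] = -15595/41202.5 ≈ -0.3785.
E_I = %ΔQ/%ΔI ≈ 0.483.
E_I ∈ (0,1): normal good (necessity).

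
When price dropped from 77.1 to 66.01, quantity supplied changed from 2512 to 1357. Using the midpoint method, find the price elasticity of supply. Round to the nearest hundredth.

3.85

%ΔQ = (1357 − 2512)/[(2512 + 1357)/2] = -1155/1934.5 ≈ -0.5971.
%ΔP = (66.01 − 77.1)/[(77.1 + 66.01)/2] = -11.09/71.555 ≈ -0.1550.
Arc elasticity E = %ΔQ/%ΔP ≈ -0.5971/-0.1550 ≈ 3.85.
|E| > 1: supply is elastic over this range.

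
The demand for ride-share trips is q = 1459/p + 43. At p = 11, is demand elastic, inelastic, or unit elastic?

At p = 11, q = 175.6364.
dq/dp = −1459/p² = −12.0579.
Point elasticity E = (dq/dp)·(p/q) = -12.0579 × 11/175.6364 ≈ -0.755.
|E| ≈ 0.755 < 1, so demand is inelastic.

inelastic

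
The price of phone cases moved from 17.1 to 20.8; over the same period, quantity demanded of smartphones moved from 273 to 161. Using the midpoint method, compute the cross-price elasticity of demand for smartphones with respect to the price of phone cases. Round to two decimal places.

-2.64

%ΔQ_x = (161 − 273)/[(273+161)/2] = -112/217 ≈ -0.5161.
%ΔP_y = (20.8 − 17.1)/[(17.1+20.8)/2] ≈ 0.1953.
E_xy = -0.5161/0.1953 ≈ -2.64.
E_xy < 0, so smartphones and phone cases are complements.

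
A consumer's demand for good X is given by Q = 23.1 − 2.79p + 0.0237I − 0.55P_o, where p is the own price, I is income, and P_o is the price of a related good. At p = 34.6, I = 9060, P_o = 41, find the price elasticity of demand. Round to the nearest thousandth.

-0.813

Q = 23.1 − 2.79(34.6) + 0.0237(9060) − 0.55(41) = 23.1 − 96.534 + 214.722 − 22.55 = 118.738.
∂Q/∂p = −2.79, so E_p = (−2.79)·(34.6/118.738) ≈ -0.813.
|E_p| < 1: demand is inelastic.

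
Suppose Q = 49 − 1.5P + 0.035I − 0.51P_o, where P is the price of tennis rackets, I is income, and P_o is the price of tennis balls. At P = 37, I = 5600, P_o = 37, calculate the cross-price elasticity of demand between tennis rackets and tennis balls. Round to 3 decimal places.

-0.111

Q = 49 − 1.5(37) + 0.035(5600) − 0.51(37) = 49 − 55.5 + 196 − 18.87 = 170.63.
∂Q/∂P_o = −0.51, so E_xy = -0.51·(37/170.63) ≈ -0.111.
E_xy < 0: the goods are complements.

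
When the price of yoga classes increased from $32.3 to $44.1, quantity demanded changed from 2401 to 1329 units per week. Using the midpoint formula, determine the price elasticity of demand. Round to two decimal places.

%ΔQ = (1329 − 2401)/[(2401 + 1329)/2] = -1072/1865 ≈ -0.5748.
%ΔP = (44.1 − 32.3)/[(32.3 + 44.1)/2] = 11.8/38.2 ≈ 0.3089.
Arc elasticity E = %ΔQ/%ΔP ≈ -0.5748/0.3089 ≈ -1.86.
|E| > 1: demand is elastic over this range.

-1.86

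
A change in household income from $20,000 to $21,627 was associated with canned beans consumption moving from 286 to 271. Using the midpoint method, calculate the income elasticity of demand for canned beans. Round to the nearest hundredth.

%ΔQ = (271 − 286)/[(286+271)/2] = -15/278.5 ≈ -0.0539.
%ΔI = (21,627 − 20,000)/[(20,000+21,627)/2] = 1627/20813.5 ≈ 0.0782.
E_I = %ΔQ/%ΔI ≈ -0.69.
E_I < 0: inferior good.

-0.69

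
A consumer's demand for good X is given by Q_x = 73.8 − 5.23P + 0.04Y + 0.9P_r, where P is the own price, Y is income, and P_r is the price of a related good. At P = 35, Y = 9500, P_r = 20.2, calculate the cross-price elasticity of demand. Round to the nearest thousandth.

0.063

Evaluating quantity at (P, Y, P_r) gives Q_x = 73.8 − 5.23(35) + 0.04(9500) + 0.9(20.2) = 73.8 − 183.05 + 380 + 18.18 = 288.93.
∂Q_x/∂P_r = +0.9, so E_xy = 0.9·(20.2/288.93) ≈ 0.063.
E_xy > 0: the goods are substitutes.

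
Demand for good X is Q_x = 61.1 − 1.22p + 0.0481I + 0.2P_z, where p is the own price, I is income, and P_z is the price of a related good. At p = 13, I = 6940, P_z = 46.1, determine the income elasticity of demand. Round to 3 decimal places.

0.860

Evaluating quantity at (p, I, P_z) gives Q_x = 61.1 − 1.22(13) + 0.0481(6940) + 0.2(46.1) = 61.1 − 15.86 + 333.814 + 9.22 = 388.274.
∂Q_x/∂I = +0.0481, so E_I = 0.0481·(6940/388.274) ≈ 0.860.
E_I ∈ (0,1): normal good (necessity).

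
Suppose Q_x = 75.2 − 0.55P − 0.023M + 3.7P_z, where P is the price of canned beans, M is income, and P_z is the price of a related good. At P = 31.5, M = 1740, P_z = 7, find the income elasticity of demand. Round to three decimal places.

Q_x = 75.2 − 0.55(31.5) − 0.023(1740) + 3.7(7) = 75.2 − 17.325 − 40.02 + 25.9 = 43.755.
∂Q_x/∂M = −0.023, so E_I = -0.023·(1740/43.755) ≈ -0.915.
E_I < 0: inferior good.

-0.915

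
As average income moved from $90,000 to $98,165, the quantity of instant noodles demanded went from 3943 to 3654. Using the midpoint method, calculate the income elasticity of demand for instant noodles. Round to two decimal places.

%ΔQ = (3654 − 3943)/[(3943+3654)/2] = -289/3798.5 ≈ -0.0761.
%ΔI = (98,165 − 90,000)/[(90,000+98,165)/2] = 8165/94082.5 ≈ 0.0868.
E_I = %ΔQ/%ΔI ≈ -0.88.
E_I < 0: inferior good.

-0.88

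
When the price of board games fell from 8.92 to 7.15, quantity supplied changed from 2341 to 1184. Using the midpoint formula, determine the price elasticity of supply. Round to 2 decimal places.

2.98

%ΔQ = (1184 − 2341)/[(2341 + 1184)/2] = -1157/1762.5 ≈ -0.6565.
%Δp = (7.15 − 8.92)/[(8.92 + 7.15)/2] = -1.77/8.035 ≈ -0.2203.
Arc elasticity E = %ΔQ/%Δp ≈ -0.6565/-0.2203 ≈ 2.98.
|E| > 1: supply is elastic over this range.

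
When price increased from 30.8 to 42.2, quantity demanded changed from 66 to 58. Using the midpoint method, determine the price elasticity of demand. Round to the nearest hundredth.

-0.41

%Δq = (58 − 66)/[(66 + 58)/2] = -8/62 ≈ -0.1290.
%Δp = (42.2 − 30.8)/[(30.8 + 42.2)/2] = 11.4/36.5 ≈ 0.3123.
Arc elasticity E = %Δq/%Δp ≈ -0.1290/0.3123 ≈ -0.41.
|E| < 1: demand is inelastic over this range.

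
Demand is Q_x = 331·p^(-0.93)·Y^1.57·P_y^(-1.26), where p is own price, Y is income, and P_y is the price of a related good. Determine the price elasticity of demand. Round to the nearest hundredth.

-0.93

For a Cobb–Douglas (constant-elasticity) form Q_x = A·p^α·…, the elasticity with respect to p equals the exponent α at every point.
Here the exponent on p is -0.93, so the price elasticity of demand is -0.93.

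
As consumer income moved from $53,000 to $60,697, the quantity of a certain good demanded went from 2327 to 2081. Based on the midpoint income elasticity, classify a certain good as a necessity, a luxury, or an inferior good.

%ΔQ = (2081 − 2327)/[(2327+2081)/2] = -246/2204 ≈ -0.1116.
%ΔI = (60,697 − 53,000)/[(53,000+60,697)/2] = 7697/56848.5 ≈ 0.1354.
E_I = %ΔQ/%ΔI ≈ -0.824.
E_I < 0: inferior good.

inferior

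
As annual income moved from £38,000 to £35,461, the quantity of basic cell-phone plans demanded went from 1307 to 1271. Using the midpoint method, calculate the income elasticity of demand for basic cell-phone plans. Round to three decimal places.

0.404

%ΔQ = (1271 − 1307)/[(1307+1271)/2] = -36/1289 ≈ -0.0279.
%ΔM = (35,461 − 38,000)/[(38,000+35,461)/2] = -2539/36730.5 ≈ -0.0691.
E_I = %ΔQ/%ΔM ≈ 0.404.
E_I ∈ (0,1): normal good (necessity).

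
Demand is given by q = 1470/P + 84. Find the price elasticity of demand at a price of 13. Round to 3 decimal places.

-0.574

At P = 13, q = 197.0769.
dq/dP = −1470/P² = −8.6982.
Point elasticity E = (dq/dP)·(P/q) = -8.6982 × 13/197.0769 ≈ -0.574.
|E| < 1, so demand is inelastic at this price.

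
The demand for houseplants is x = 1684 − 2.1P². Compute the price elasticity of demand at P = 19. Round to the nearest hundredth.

-1.64

At P = 19, x = 925.9.
dx/dP = −2·2.1·P = −79.8.
Point elasticity E = (dx/dP)·(P/x) = -79.8 × 19/925.9 ≈ -1.64.
|E| > 1, so demand is elastic at this price.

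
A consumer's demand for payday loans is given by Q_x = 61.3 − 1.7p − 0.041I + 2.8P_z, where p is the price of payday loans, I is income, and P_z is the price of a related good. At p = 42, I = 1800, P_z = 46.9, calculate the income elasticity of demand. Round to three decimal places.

-1.556

Substituting, Q_x = 61.3 − 1.7(42) − 0.041(1800) + 2.8(46.9) = 61.3 − 71.4 − 73.8 + 131.32 = 47.42.
∂Q_x/∂I = −0.041, so E_I = -0.041·(1800/47.42) ≈ -1.556.
E_I < 0: inferior good.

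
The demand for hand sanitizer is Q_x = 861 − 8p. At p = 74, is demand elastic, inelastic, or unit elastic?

At p = 74, Q_x = 269.
dQ_x/dp = −8.
Point elasticity E = (dQ_x/dp)·(p/Q_x) = -8 × 74/269 ≈ -2.201.
|E| ≈ 2.201 > 1, so demand is elastic.

elastic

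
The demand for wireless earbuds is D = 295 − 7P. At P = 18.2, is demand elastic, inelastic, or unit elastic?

inelastic

At P = 18.2, D = 167.6.
dD/dP = −7.
Point elasticity E = (dD/dP)·(P/D) = -7 × 18.2/167.6 ≈ -0.760.
|E| ≈ 0.760 < 1, so demand is inelastic.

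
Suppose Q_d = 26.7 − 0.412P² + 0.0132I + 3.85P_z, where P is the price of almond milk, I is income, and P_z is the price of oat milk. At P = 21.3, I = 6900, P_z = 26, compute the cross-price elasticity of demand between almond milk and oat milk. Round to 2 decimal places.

Q_d = 26.7 − 0.412(21.3)² + 0.0132(6900) + 3.85(26) = 26.7 − 186.9203 + 91.08 + 100.1 = 30.9597.
∂Q_d/∂P_z = +3.85, so E_xy = 3.85·(26/30.9597) ≈ 3.23.
E_xy > 0: the goods are substitutes.

3.23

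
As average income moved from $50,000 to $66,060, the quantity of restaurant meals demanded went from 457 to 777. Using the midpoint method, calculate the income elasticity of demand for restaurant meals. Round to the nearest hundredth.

%ΔQ = (777 − 457)/[(457+777)/2] = 320/617 ≈ 0.5186.
%ΔI = (66,060 − 50,000)/[(50,000+66,060)/2] = 16060/58030 ≈ 0.2768.
E_I = %ΔQ/%ΔI ≈ 1.87.
E_I > 1: normal good (luxury).

1.87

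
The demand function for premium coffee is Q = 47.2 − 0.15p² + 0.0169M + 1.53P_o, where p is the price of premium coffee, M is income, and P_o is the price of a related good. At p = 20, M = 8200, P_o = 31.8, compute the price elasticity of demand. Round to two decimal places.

-0.69

First evaluate Q: 47.2 − 0.15(20)² + 0.0169(8200) + 1.53(31.8) = 47.2 − 60 + 138.58 + 48.654 = 174.434.
∂Q/∂p = −2·0.15·p = -6, so E_p = -6·(20/174.434) ≈ -0.69.
|E_p| < 1: demand is inelastic.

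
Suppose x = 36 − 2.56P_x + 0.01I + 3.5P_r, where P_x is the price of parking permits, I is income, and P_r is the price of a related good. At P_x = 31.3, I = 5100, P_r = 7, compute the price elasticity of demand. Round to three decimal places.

-2.554

x = 36 − 2.56(31.3) + 0.01(5100) + 3.5(7) = 36 − 80.128 + 51 + 24.5 = 31.372.
∂x/∂P_x = −2.56, so E_p = (−2.56)·(31.3/31.372) ≈ -2.554.
|E_p| > 1: demand is elastic.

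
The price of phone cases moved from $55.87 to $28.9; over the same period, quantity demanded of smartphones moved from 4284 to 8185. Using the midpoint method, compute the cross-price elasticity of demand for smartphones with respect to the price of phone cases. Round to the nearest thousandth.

-0.983

%ΔQ_x = (8185 − 4284)/[(4284+8185)/2] = 3901/6234.5 ≈ 0.6257.
%ΔP_y = (28.9 − 55.87)/[(55.87+28.9)/2] ≈ -0.6363.
E_xy = 0.6257/-0.6363 ≈ -0.983.
E_xy < 0, so smartphones and phone cases are complements.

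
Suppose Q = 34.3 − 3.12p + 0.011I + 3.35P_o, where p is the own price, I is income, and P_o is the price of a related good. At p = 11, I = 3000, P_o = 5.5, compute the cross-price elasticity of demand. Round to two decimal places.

First evaluate Q: 34.3 − 3.12(11) + 0.011(3000) + 3.35(5.5) = 34.3 − 34.32 + 33 + 18.425 = 51.405.
∂Q/∂P_o = +3.35, so E_xy = 3.35·(5.5/51.405) ≈ 0.36.
E_xy > 0: the goods are substitutes.

0.36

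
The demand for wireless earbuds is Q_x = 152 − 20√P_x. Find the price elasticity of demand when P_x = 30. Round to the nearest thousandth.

-1.290

At P_x = 30, Q_x = 42.4555.
dQ_x/dP_x = −20/(2√P_x) = −20/(2·5.4772).
Point elasticity E = (dQ_x/dP_x)·(P_x/Q_x) = -1.8257 × 30/42.4555 ≈ -1.290.
|E| > 1, so demand is elastic at this price.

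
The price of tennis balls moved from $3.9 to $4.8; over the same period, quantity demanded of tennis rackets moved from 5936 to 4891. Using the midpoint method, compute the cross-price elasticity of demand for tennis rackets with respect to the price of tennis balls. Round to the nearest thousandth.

-0.933

%ΔQ_x = (4891 − 5936)/[(5936+4891)/2] = -1045/5413.5 ≈ -0.1930.
%ΔP_y = (4.8 − 3.9)/[(3.9+4.8)/2] ≈ 0.2069.
E_xy = -0.1930/0.2069 ≈ -0.933.
E_xy < 0, so tennis rackets and tennis balls are complements.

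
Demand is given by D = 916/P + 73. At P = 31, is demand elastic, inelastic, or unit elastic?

At P = 31, D = 102.5484.
dD/dP = −916/P² = −0.9532.
Point elasticity E = (dD/dP)·(P/D) = -0.9532 × 31/102.5484 ≈ -0.288.
|E| ≈ 0.288 < 1, so demand is inelastic.

inelastic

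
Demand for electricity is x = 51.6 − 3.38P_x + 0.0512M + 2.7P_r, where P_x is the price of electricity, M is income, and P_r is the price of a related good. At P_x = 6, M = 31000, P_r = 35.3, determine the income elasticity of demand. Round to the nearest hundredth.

0.93

At the given point, x = 51.6 − 3.38(6) + 0.0512(31000) + 2.7(35.3) = 51.6 − 20.28 + 1587.2 + 95.31 = 1713.83.
∂x/∂M = +0.0512, so E_I = 0.0512·(31000/1713.83) ≈ 0.93.
E_I ∈ (0,1): normal good (necessity).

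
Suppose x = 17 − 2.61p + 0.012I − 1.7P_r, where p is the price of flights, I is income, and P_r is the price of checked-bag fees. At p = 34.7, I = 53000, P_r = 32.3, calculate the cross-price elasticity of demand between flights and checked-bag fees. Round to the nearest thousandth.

At the given point, x = 17 − 2.61(34.7) + 0.012(53000) − 1.7(32.3) = 17 − 90.567 + 636 − 54.91 = 507.523.
∂x/∂P_r = −1.7, so E_xy = -1.7·(32.3/507.523) ≈ -0.108.
E_xy < 0: the goods are complements.

-0.108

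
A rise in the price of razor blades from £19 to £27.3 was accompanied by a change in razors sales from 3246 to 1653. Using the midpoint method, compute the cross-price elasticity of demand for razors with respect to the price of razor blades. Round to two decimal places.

%ΔQ_x = (1653 − 3246)/[(3246+1653)/2] = -1593/2449.5 ≈ -0.6503.
%ΔP_y = (27.3 − 19)/[(19+27.3)/2] ≈ 0.3585.
E_xy = -0.6503/0.3585 ≈ -1.81.
E_xy < 0, so razors and razor blades are complements.

-1.81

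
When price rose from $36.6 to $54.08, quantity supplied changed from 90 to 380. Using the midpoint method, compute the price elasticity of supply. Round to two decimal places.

%Δq = (380 − 90)/[(90 + 380)/2] = 290/235 ≈ 1.2340.
%Δp = (54.08 − 36.6)/[(36.6 + 54.08)/2] = 17.48/45.34 ≈ 0.3855.
Arc elasticity E = %Δq/%Δp ≈ 1.2340/0.3855 ≈ 3.20.
|E| > 1: supply is elastic over this range.

3.20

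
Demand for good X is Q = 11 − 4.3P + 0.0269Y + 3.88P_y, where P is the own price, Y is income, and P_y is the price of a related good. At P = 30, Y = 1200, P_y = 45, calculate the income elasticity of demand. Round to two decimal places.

At the given point, Q = 11 − 4.3(30) + 0.0269(1200) + 3.88(45) = 11 − 129 + 32.28 + 174.6 = 88.88.
∂Q/∂Y = +0.0269, so E_I = 0.0269·(1200/88.88) ≈ 0.36.
E_I ∈ (0,1): normal good (necessity).

0.36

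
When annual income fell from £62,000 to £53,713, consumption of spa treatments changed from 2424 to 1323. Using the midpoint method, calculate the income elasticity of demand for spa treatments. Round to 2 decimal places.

%ΔQ = (1323 − 2424)/[(2424+1323)/2] = -1101/1873.5 ≈ -0.5877.
%ΔM = (53,713 − 62,000)/[(62,000+53,713)/2] = -8287/57856.5 ≈ -0.1432.
E_I = %ΔQ/%ΔM ≈ 4.10.
E_I > 1: normal good (luxury).

4.10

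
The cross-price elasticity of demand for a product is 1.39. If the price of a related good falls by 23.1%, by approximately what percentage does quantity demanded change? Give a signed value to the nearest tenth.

%ΔQ ≈ E × %ΔP_y = (1.39) × (-23.1%) ≈ -32.1%.

-32.1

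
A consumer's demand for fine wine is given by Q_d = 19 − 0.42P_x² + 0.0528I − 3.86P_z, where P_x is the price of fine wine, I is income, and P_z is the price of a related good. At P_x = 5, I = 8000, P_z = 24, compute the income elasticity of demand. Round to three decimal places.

1.249

At the given point, Q_d = 19 − 0.42(5)² + 0.0528(8000) − 3.86(24) = 19 − 10.5 + 422.4 − 92.64 = 338.26.
∂Q_d/∂I = +0.0528, so E_I = 0.0528·(8000/338.26) ≈ 1.249.
E_I > 1: normal good (luxury).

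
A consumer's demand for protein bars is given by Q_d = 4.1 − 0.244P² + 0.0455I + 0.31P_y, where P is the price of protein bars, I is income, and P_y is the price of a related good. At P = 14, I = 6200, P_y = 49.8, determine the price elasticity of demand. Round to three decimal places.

Q_d = 4.1 − 0.244(14)² + 0.0455(6200) + 0.31(49.8) = 4.1 − 47.824 + 282.1 + 15.438 = 253.814.
∂Q_d/∂P = −2·0.244·P = -6.832, so E_p = -6.832·(14/253.814) ≈ -0.377.
|E_p| < 1: demand is inelastic.

-0.377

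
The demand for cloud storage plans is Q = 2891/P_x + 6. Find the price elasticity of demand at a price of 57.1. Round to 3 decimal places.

At P_x = 57.1, Q = 56.6305.
dQ/dP_x = −2891/P_x² = −0.8867.
Point elasticity E = (dQ/dP_x)·(P_x/Q) = -0.8867 × 57.1/56.6305 ≈ -0.894.
|E| < 1, so demand is inelastic at this price.

-0.894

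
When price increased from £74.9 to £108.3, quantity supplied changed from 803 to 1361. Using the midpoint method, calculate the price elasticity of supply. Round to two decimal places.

1.41

%Δq = (1361 − 803)/[(803 + 1361)/2] = 558/1082 ≈ 0.5157.
%ΔP = (108.3 − 74.9)/[(74.9 + 108.3)/2] = 33.4/91.6 ≈ 0.3646.
Arc elasticity E = %Δq/%ΔP ≈ 0.5157/0.3646 ≈ 1.41.
|E| > 1: supply is elastic over this range.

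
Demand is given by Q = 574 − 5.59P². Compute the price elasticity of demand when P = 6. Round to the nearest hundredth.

-1.08

At P = 6, Q = 372.76.
dQ/dP = −2·5.59·P = −67.08.
Point elasticity E = (dQ/dP)·(P/Q) = -67.08 × 6/372.76 ≈ -1.08.
|E| > 1, so demand is elastic at this price.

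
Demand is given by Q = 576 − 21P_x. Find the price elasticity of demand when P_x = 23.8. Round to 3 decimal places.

-6.559

At P_x = 23.8, Q = 76.2.
dQ/dP_x = −21.
Point elasticity E = (dQ/dP_x)·(P_x/Q) = -21 × 23.8/76.2 ≈ -6.559.
|E| > 1, so demand is elastic at this price.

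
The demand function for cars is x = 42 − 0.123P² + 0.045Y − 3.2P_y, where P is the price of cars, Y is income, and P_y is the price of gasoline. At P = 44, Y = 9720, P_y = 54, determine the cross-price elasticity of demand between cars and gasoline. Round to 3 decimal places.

At the given point, x = 42 − 0.123(44)² + 0.045(9720) − 3.2(54) = 42 − 238.128 + 437.4 − 172.8 = 68.472.
∂x/∂P_y = −3.2, so E_xy = -3.2·(54/68.472) ≈ -2.524.
E_xy < 0: the goods are complements.

-2.524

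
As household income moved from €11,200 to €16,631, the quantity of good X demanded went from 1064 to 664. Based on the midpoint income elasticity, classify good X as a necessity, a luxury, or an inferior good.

%ΔQ = (664 − 1064)/[(1064+664)/2] = -400/864 ≈ -0.4630.
%ΔI = (16,631 − 11,200)/[(11,200+16,631)/2] = 5431/13915.5 ≈ 0.3903.
E_I = %ΔQ/%ΔI ≈ -1.186.
E_I < 0: inferior good.

inferior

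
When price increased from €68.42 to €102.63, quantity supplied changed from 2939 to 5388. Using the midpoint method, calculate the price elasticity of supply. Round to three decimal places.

1.471

%ΔQ = (5388 − 2939)/[(2939 + 5388)/2] = 2449/4163.5 ≈ 0.5882.
%Δp = (102.63 − 68.42)/[(68.42 + 102.63)/2] = 34.21/85.525 ≈ 0.4000.
Arc elasticity E = %ΔQ/%Δp ≈ 0.5882/0.4000 ≈ 1.471.
|E| > 1: supply is elastic over this range.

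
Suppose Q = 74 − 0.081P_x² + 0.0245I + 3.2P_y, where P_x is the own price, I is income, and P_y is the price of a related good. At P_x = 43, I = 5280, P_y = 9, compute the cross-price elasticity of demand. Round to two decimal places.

First evaluate Q: 74 − 0.081(43)² + 0.0245(5280) + 3.2(9) = 74 − 149.769 + 129.36 + 28.8 = 82.391.
∂Q/∂P_y = +3.2, so E_xy = 3.2·(9/82.391) ≈ 0.35.
E_xy > 0: the goods are substitutes.

0.35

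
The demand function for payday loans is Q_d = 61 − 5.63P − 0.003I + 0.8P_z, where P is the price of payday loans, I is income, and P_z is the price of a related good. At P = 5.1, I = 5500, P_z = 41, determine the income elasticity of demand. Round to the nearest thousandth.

-0.340

First evaluate Q_d: 61 − 5.63(5.1) − 0.003(5500) + 0.8(41) = 61 − 28.713 − 16.5 + 32.8 = 48.587.
∂Q_d/∂I = −0.003, so E_I = -0.003·(5500/48.587) ≈ -0.340.
E_I < 0: inferior good.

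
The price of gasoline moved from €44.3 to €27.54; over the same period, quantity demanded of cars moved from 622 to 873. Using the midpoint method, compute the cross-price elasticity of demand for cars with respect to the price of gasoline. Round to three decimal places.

%ΔQ_x = (873 − 622)/[(622+873)/2] = 251/747.5 ≈ 0.3358.
%ΔP_y = (27.54 − 44.3)/[(44.3+27.54)/2] ≈ -0.4666.
E_xy = 0.3358/-0.4666 ≈ -0.720.
E_xy < 0, so cars and gasoline are complements.

-0.720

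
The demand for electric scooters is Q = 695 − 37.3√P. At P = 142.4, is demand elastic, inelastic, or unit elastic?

At P = 142.4, Q = 249.8936.
dQ/dP = −37.3/(2√P) = −37.3/(2·11.9331).
Point elasticity E = (dQ/dP)·(P/Q) = -1.5629 × 142.4/249.8936 ≈ -0.891.
|E| ≈ 0.891 < 1, so demand is inelastic.

inelastic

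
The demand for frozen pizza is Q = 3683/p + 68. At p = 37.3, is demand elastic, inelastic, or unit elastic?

inelastic

At p = 37.3, Q = 166.7399.
dQ/dp = −3683/p² = −2.6472.
Point elasticity E = (dQ/dp)·(p/Q) = -2.6472 × 37.3/166.7399 ≈ -0.592.
|E| ≈ 0.592 < 1, so demand is inelastic.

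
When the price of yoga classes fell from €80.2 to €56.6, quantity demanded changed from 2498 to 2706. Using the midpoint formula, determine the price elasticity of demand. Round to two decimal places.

-0.23

%ΔQ = (2706 − 2498)/[(2498 + 2706)/2] = 208/2602 ≈ 0.0799.
%Δp = (56.6 − 80.2)/[(80.2 + 56.6)/2] = -23.6/68.4 ≈ -0.3450.
Arc elasticity E = %ΔQ/%Δp ≈ 0.0799/-0.3450 ≈ -0.23.
|E| < 1: demand is inelastic over this range.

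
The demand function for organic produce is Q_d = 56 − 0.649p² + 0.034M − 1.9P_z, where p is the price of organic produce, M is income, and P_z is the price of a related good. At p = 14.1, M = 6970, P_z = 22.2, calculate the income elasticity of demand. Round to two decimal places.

1.95

First evaluate Q_d: 56 − 0.649(14.1)² + 0.034(6970) − 1.9(22.2) = 56 − 129.0277 + 236.98 − 42.18 = 121.7723.
∂Q_d/∂M = +0.034, so E_I = 0.034·(6970/121.7723) ≈ 1.95.
E_I > 1: normal good (luxury).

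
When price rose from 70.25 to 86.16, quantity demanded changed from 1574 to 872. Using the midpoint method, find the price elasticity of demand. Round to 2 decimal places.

-2.82

%ΔQ = (872 − 1574)/[(1574 + 872)/2] = -702/1223 ≈ -0.5740.
%Δp = (86.16 − 70.25)/[(70.25 + 86.16)/2] = 15.91/78.205 ≈ 0.2034.
Arc elasticity E = %ΔQ/%Δp ≈ -0.5740/0.2034 ≈ -2.82.
|E| > 1: demand is elastic over this range.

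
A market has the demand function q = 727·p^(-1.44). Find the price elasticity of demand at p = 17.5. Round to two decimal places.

-1.44

For a Cobb–Douglas (constant-elasticity) form q = A·p^α·…, the elasticity with respect to p equals the exponent α at every point.
Here the exponent on p is -1.44, so the price elasticity of demand is -1.44.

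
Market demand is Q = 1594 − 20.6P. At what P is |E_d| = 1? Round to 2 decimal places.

38.69

For linear demand Q = a − bP, E = −bP/(a − bP). |E| = 1 ⇒ bP = a − bP ⇒ P = a/(2b).
P = 1594/(2·20.6) ≈ 38.69.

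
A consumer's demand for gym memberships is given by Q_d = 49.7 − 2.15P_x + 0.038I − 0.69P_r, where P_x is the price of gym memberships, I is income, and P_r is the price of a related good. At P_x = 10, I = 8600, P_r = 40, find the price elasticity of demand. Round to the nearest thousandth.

-0.066

Substituting, Q_d = 49.7 − 2.15(10) + 0.038(8600) − 0.69(40) = 49.7 − 21.5 + 326.8 − 27.6 = 327.4.
∂Q_d/∂P_x = −2.15, so E_p = (−2.15)·(10/327.4) ≈ -0.066.
|E_p| < 1: demand is inelastic.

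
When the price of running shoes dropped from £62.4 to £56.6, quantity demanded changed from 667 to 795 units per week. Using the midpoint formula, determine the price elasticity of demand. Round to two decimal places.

%ΔQ = (795 − 667)/[(667 + 795)/2] = 128/731 ≈ 0.1751.
%Δp = (56.6 − 62.4)/[(62.4 + 56.6)/2] = -5.8/59.5 ≈ -0.0975.
Arc elasticity E = %ΔQ/%Δp ≈ 0.1751/-0.0975 ≈ -1.80.
|E| > 1: demand is elastic over this range.

-1.80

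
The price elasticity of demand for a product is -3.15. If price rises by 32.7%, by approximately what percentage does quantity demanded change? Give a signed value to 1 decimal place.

-103.0

%ΔQ ≈ E × %ΔP = (-3.15) × (32.7%) ≈ -103.0%.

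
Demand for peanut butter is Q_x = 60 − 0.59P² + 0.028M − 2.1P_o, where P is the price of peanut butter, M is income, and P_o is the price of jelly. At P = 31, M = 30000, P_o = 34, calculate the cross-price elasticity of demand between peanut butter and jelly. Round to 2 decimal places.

-0.27

First evaluate Q_x: 60 − 0.59(31)² + 0.028(30000) − 2.1(34) = 60 − 566.99 + 840 − 71.4 = 261.61.
∂Q_x/∂P_o = −2.1, so E_xy = -2.1·(34/261.61) ≈ -0.27.
E_xy < 0: the goods are complements.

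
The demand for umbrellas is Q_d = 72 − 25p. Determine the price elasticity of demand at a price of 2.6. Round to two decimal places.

At p = 2.6, Q_d = 7.
dQ_d/dp = −25.
Point elasticity E = (dQ_d/dp)·(p/Q_d) = -25 × 2.6/7 ≈ -9.29.
|E| > 1, so demand is elastic at this price.

-9.29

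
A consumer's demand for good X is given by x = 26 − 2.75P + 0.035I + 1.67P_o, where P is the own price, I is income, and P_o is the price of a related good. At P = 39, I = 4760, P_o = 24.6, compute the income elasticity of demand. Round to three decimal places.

x = 26 − 2.75(39) + 0.035(4760) + 1.67(24.6) = 26 − 107.25 + 166.6 + 41.082 = 126.432.
∂x/∂I = +0.035, so E_I = 0.035·(4760/126.432) ≈ 1.318.
E_I > 1: normal good (luxury).

1.318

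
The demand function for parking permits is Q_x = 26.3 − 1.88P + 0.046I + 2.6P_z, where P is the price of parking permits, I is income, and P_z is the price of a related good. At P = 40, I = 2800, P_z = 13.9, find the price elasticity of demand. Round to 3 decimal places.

Substituting, Q_x = 26.3 − 1.88(40) + 0.046(2800) + 2.6(13.9) = 26.3 − 75.2 + 128.8 + 36.14 = 116.04.
∂Q_x/∂P = −1.88, so E_p = (−1.88)·(40/116.04) ≈ -0.648.
|E_p| < 1: demand is inelastic.

-0.648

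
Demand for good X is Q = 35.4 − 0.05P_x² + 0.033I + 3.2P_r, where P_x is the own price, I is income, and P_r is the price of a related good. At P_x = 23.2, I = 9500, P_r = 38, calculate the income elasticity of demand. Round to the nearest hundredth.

Q = 35.4 − 0.05(23.2)² + 0.033(9500) + 3.2(38) = 35.4 − 26.912 + 313.5 + 121.6 = 443.588.
∂Q/∂I = +0.033, so E_I = 0.033·(9500/443.588) ≈ 0.71.
E_I ∈ (0,1): normal good (necessity).

0.71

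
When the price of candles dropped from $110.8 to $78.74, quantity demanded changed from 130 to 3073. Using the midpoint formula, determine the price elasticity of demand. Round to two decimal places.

-5.43

%ΔQ = (3073 − 130)/[(130 + 3073)/2] = 2943/1601.5 ≈ 1.8377.
%ΔP = (78.74 − 110.8)/[(110.8 + 78.74)/2] = -32.06/94.77 ≈ -0.3383.
Arc elasticity E = %ΔQ/%ΔP ≈ 1.8377/-0.3383 ≈ -5.43.
|E| > 1: demand is elastic over this range.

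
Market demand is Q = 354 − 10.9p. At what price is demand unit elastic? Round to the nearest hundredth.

For linear demand Q = a − bp, E = −bp/(a − bp). |E| = 1 ⇒ bp = a − bp ⇒ p = a/(2b).
p = 354/(2·10.9) ≈ 16.24.

16.24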